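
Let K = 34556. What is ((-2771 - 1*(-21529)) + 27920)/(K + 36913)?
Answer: 46678/71469 ≈ 0.65312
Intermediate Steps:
((-2771 - 1*(-21529)) + 27920)/(K + 36913) = ((-2771 - 1*(-21529)) + 27920)/(34556 + 36913) = ((-2771 + 21529) + 27920)/71469 = (18758 + 27920)*(1/71469) = 46678*(1/71469) = 46678/71469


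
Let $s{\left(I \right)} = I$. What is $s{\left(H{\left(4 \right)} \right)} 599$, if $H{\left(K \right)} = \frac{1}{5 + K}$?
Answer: $\frac{599}{9} \approx 66.556$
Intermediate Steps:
$s{\left(H{\left(4 \right)} \right)} 599 = \frac{1}{5 + 4} \cdot 599 = \frac{1}{9} \cdot 599 = \frac{599}{9}$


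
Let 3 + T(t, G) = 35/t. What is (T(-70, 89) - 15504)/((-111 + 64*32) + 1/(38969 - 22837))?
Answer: -50033398/6249537 ≈ -8.0059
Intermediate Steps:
T(t, G) = -3 + 35/t
(T(-70, 89) - 15504)/((-111 + 64*32) + 1/(38969 - 22837)) = ((-3 + 35/(-70)) - 15504)/((-111 + 64*32) + 1/(38969 - 22837)) = ((-3 + 35*(-1/70)) - 15504)/((-111 + 2048) + 1/16132) = ((-3 - ½) - 15504)/(1937 + 1/16132) = (-7/2 - 15504)/(31247685/16132) = -31015/2*16132/31247685 = -50033398/6249537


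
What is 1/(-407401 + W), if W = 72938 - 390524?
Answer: -1/724987 ≈ -1.3793e-6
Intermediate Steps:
W = -317586
1/(-407401 + W) = 1/(-407401 - 317586) = 1/(-724987) = -1/724987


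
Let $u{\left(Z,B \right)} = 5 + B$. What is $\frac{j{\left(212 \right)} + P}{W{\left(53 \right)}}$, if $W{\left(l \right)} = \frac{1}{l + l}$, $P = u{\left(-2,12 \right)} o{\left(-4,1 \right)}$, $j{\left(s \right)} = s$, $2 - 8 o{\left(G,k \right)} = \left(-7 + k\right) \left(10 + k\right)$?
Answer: $37789$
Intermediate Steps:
$o{\left(G,k \right)} = \frac{1}{4} - \frac{\left(-7 + k\right) \left(10 + k\right)}{8}$
$P = \frac{289}{2}$ ($P = \left(5 + 12\right) \left(9 - \frac{3}{8} - \frac{1^{2}}{8}\right) = 17 \left(9 - \frac{3}{8} - \frac{1}{8}\right) = 17 \cdot \frac{17}{2} = \frac{289}{2} \approx 144.5$)
$W{\left(l \right)} = \frac{1}{2 l}$
$\frac{j{\left(212 \right)} + P}{W{\left(53 \right)}} = \frac{212 + \frac{289}{2}}{\frac{1}{2} \cdot \frac{1}{53}} = \frac{713}{2 \cdot \frac{1}{2} \cdot \frac{1}{53}} = \frac{713 \frac{1}{\frac{1}{106}}}{2} = \frac{713}{2} \cdot 106 = 37789$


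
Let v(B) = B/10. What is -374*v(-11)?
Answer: 2057/5 ≈ 411.40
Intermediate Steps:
v(B) = B/10 (v(B) = B*(⅒) = B/10)
-374*v(-11) = -187*(-11)/5 = -374*(-11/10) = 2057/5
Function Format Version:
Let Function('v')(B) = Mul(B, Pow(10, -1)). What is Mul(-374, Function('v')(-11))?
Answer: Rational(2057, 5) ≈ 411.40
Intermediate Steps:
Function('v')(B) = Mul(Rational(1, 10), B) (Function('v')(B) = Mul(B, Rational(1, 10)) = Mul(Rational(1, 10), B))
Mul(-374, Function('v')(-11)) = Mul(-374, Mul(Rational(1, 10), -11)) = Mul(-374, Rational(-11, 10)) = Rational(2057, 5)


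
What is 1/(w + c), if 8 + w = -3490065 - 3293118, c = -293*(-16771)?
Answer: -1/1869288 ≈ -5.3496e-7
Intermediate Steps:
c = 4913903
w = -6783191 (w = -8 + (-3490065 - 3293118) = -8 - 6783183 = -6783191)
1/(w + c) = 1/(-6783191 + 4913903) = 1/(-1869288) = -1/1869288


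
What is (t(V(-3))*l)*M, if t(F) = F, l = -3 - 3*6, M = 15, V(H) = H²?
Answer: -2835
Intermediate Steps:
l = -21 (l = -3 - 18 = -21)
(t(V(-3))*l)*M = ((-3)²*(-21))*15 = (9*(-21))*15 = -189*15 = -2835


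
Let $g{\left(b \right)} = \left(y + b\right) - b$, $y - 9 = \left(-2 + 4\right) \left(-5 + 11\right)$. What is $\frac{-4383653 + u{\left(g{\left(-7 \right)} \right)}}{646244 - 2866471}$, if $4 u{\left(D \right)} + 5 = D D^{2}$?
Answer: $\frac{4381339}{2220227} \approx 1.9734$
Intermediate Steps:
$y = 21$ ($y = 9 + \left(-2 + 4\right) \left(-5 + 11\right) = 9 + 2 \cdot 6 = 9 + 12 = 21$)
$g{\left(b \right)} = 21$ ($g{\left(b \right)} = \left(21 + b\right) - b = 21$)
$u{\left(D \right)} = - \frac{5}{4} + \frac{D^{3}}{4}$ ($u{\left(D \right)} = - \frac{5}{4} + \frac{D D^{2}}{4} = - \frac{5}{4} + \frac{D^{3}}{4}$)
$\frac{-4383653 + u{\left(g{\left(-7 \right)} \right)}}{646244 - 2866471} = \frac{-4383653 - \left(\frac{5}{4} - \frac{21^{3}}{4}\right)}{646244 - 2866471} = \frac{-4383653 + \left(- \frac{5}{4} + \frac{1}{4} \cdot 9261\right)}{-2220227} = \left(-4383653 + \left(- \frac{5}{4} + \frac{9261}{4}\right)\right) \left(- \frac{1}{2220227}\right) = \left(-4383653 + 2314\right) \left(- \frac{1}{2220227}\right) = \left(-4381339\right) \left(- \frac{1}{2220227}\right) = \frac{4381339}{2220227}$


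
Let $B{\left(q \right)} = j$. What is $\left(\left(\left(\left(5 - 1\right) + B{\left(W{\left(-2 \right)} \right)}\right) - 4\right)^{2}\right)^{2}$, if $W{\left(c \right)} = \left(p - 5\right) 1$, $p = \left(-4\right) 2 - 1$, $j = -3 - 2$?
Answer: $625$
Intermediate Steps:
$j = -5$
$p = -9$ ($p = -8 - 1 = -9$)
$W{\left(c \right)} = -14$ ($W{\left(c \right)} = \left(-9 - 5\right) 1 = \left(-14\right) 1 = -14$)
$B{\left(q \right)} = -5$
$\left(\left(\left(\left(5 - 1\right) + B{\left(W{\left(-2 \right)} \right)}\right) - 4\right)^{2}\right)^{2} = \left(\left(\left(\left(5 - 1\right) - 5\right) - 4\right)^{2}\right)^{2} = \left(\left(\left(4 - 5\right) - 4\right)^{2}\right)^{2} = \left(\left(-1 - 4\right)^{2}\right)^{2} = \left(\left(-5\right)^{2}\right)^{2} = 25^{2} = 625$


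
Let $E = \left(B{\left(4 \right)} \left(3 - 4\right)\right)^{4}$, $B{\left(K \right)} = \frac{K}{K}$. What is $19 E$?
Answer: $19$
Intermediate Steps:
$B{\left(K \right)} = 1$
$E = 1$ ($E = \left(1 \left(3 - 4\right)\right)^{4} = \left(1 \left(-1\right)\right)^{4} = \left(-1\right)^{4} = 1$)
$19 E = 19 \cdot 1 = 19$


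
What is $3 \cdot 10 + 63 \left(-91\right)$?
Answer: $-5703$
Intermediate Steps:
$3 \cdot 10 + 63 \left(-91\right) = 30 - 5733 = -5703$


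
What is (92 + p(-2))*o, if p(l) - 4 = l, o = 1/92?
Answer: 47/46 ≈ 1.0217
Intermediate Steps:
o = 1/92 ≈ 0.010870
p(l) = 4 + l
(92 + p(-2))*o = (92 + (4 - 2))*(1/92) = (92 + 2)*(1/92) = 94*(1/92) = 47/46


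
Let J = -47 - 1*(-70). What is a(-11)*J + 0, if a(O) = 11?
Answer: 253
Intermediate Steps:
J = 23 (J = -47 + 70 = 23)
a(-11)*J + 0 = 11*23 + 0 = 253 + 0 = 253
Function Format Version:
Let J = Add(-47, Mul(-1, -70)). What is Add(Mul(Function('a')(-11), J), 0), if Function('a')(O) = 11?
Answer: 253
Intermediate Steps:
J = 23 (J = Add(-47, 70) = 23)
Add(Mul(Function('a')(-11), J), 0) = Add(Mul(11, 23), 0) = Add(253, 0) = 253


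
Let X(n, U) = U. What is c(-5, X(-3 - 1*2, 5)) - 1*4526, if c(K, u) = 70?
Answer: -4456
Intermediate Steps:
c(-5, X(-3 - 1*2, 5)) - 1*4526 = 70 - 1*4526 = 70 - 4526 = -4456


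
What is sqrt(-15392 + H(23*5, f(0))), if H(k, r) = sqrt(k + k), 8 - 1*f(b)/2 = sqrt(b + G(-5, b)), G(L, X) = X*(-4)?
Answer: sqrt(-15392 + sqrt(230)) ≈ 124.0*I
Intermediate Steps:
G(L, X) = -4*X
f(b) = 16 - 2*sqrt(3)*sqrt(-b) (f(b) = 16 - 2*sqrt(b - 4*b) = 16 - 2*sqrt(3)*sqrt(-b))
H(k, r) = sqrt(2)*sqrt(k) (H(k, r) = sqrt(2*k) = sqrt(2)*sqrt(k))
sqrt(-15392 + H(23*5, f(0))) = sqrt(-15392 + sqrt(2)*sqrt(23*5)) = sqrt(-15392 + sqrt(2)*sqrt(115)) = sqrt(-15392 + sqrt(230))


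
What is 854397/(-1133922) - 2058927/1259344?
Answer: -18336786867/7677407888 ≈ -2.3884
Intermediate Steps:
854397/(-1133922) - 2058927/1259344 = 854397*(-1/1133922) - 2058927*1/1259344 = -284799/377974 - 66417/40624 = -18336786867/7677407888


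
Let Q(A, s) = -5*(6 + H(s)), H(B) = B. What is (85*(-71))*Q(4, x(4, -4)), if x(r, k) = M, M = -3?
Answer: 90525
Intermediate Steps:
x(r, k) = -3
Q(A, s) = -30 - 5*s (Q(A, s) = -5*(6 + s) = -30 - 5*s)
(85*(-71))*Q(4, x(4, -4)) = (85*(-71))*(-30 - 5*(-3)) = -6035*(-30 + 15) = -6035*(-15) = 90525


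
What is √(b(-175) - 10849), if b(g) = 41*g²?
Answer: 2*√311194 ≈ 1115.7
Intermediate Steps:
√(b(-175) - 10849) = √(41*(-175)² - 10849) = √(41*30625 - 10849) = √(1255625 - 10849) = √1244776 = 2*√311194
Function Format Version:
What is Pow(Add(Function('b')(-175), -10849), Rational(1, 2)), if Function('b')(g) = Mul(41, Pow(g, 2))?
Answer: Mul(2, Pow(311194, Rational(1, 2))) ≈ 1115.7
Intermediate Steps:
Pow(Add(Function('b')(-175), -10849), Rational(1, 2)) = Pow(Add(Mul(41, Pow(-175, 2)), -10849), Rational(1, 2)) = Pow(Add(Mul(41, 30625), -10849), Rational(1, 2)) = Pow(Add(1255625, -10849), Rational(1, 2)) = Pow(1244776, Rational(1, 2)) = Mul(2, Pow(311194, Rational(1, 2)))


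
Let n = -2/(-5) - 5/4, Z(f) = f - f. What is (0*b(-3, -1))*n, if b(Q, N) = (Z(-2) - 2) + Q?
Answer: 0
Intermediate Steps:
Z(f) = 0
b(Q, N) = -2 + Q (b(Q, N) = (0 - 2) + Q = -2 + Q)
n = -17/20 (n = -2*(-⅕) - 5*¼ = ⅖ - 5/4 = -17/20 ≈ -0.85000)
(0*b(-3, -1))*n = (0*(-2 - 3))*(-17/20) = (0*(-5))*(-17/20) = 0*(-17/20) = 0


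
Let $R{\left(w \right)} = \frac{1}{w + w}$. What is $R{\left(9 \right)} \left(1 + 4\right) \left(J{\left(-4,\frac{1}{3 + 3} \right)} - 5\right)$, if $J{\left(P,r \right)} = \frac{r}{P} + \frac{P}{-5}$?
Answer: $- \frac{509}{432} \approx -1.1782$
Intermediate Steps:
$J{\left(P,r \right)} = - \frac{P}{5} + \frac{r}{P}$ ($J{\left(P,r \right)} = \frac{r}{P} + P \left(- \frac{1}{5}\right) = \frac{r}{P} - \frac{P}{5} = - \frac{P}{5} + \frac{r}{P}$)
$R{\left(w \right)} = \frac{1}{2 w}$
$R{\left(9 \right)} \left(1 + 4\right) \left(J{\left(-4,\frac{1}{3 + 3} \right)} - 5\right) = \frac{1}{2 \cdot 9} \left(1 + 4\right) \left(\left(\left(- \frac{1}{5}\right) \left(-4\right) + \frac{1}{\left(3 + 3\right) \left(-4\right)}\right) - 5\right) = \frac{1}{2} \cdot \frac{1}{9} \cdot 5 \left(\left(\frac{4}{5} + \frac{1}{6} \left(- \frac{1}{4}\right)\right) - 5\right) = \frac{5 \left(\left(\frac{4}{5} + \frac{1}{6} \left(- \frac{1}{4}\right)\right) - 5\right)}{18} = \frac{5 \left(\left(\frac{4}{5} - \frac{1}{24}\right) - 5\right)}{18} = \frac{5 \left(\frac{91}{120} - 5\right)}{18} = \frac{5 \left(- \frac{509}{120}\right)}{18} = \frac{1}{18} \left(- \frac{509}{24}\right) = - \frac{509}{432}$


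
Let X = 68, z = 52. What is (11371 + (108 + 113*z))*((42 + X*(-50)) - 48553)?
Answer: -900915405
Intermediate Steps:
(11371 + (108 + 113*z))*((42 + X*(-50)) - 48553) = (11371 + (108 + 113*52))*((42 + 68*(-50)) - 48553) = (11371 + (108 + 5876))*((42 - 3400) - 48553) = (11371 + 5984)*(-3358 - 48553) = 17355*(-51911) = -900915405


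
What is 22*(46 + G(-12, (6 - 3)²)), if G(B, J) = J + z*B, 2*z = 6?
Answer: 418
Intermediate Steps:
z = 3 (z = (½)*6 = 3)
G(B, J) = J + 3*B
22*(46 + G(-12, (6 - 3)²)) = 22*(46 + ((6 - 3)² + 3*(-12))) = 22*(46 + (3² - 36)) = 22*(46 + (9 - 36)) = 22*(46 - 27) = 22*19 = 418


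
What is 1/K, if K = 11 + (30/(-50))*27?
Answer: -5/26 ≈ -0.19231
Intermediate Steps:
K = -26/5 (K = 11 + (30*(-1/50))*27 = 11 - ⅗*27 = 11 - 81/5 = -26/5 ≈ -5.2000)
1/K = 1/(-26/5) = -5/26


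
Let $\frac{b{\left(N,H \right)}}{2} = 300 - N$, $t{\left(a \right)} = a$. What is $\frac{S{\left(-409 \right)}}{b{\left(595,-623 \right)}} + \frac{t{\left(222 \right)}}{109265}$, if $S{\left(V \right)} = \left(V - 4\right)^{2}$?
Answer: $- \frac{63176579}{218530} \approx -289.1$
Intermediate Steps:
$S{\left(V \right)} = \left(-4 + V\right)^{2}$
$b{\left(N,H \right)} = 600 - 2 N$ ($b{\left(N,H \right)} = 2 \left(300 - N\right) = 600 - 2 N$)
$\frac{S{\left(-409 \right)}}{b{\left(595,-623 \right)}} + \frac{t{\left(222 \right)}}{109265} = \frac{\left(-4 - 409\right)^{2}}{600 - 1190} + \frac{222}{109265} = \frac{\left(-413\right)^{2}}{600 - 1190} + 222 \cdot \frac{1}{109265} = \frac{170569}{-590} + \frac{222}{109265} = 170569 \left(- \frac{1}{590}\right) + \frac{222}{109265} = - \frac{2891}{10} + \frac{222}{109265} = - \frac{63176579}{218530}$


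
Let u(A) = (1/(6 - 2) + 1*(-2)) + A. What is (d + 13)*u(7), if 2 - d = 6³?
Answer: -4221/4 ≈ -1055.3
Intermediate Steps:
d = -214 (d = 2 - 1*6³ = 2 - 1*216 = 2 - 216 = -214)
u(A) = -7/4 + A (u(A) = (1/4 - 2) + A = (¼ - 2) + A = -7/4 + A)
(d + 13)*u(7) = (-214 + 13)*(-7/4 + 7) = -201*21/4 = -4221/4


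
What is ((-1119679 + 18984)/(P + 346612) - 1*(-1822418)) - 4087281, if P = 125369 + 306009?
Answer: -352408373213/155598 ≈ -2.2649e+6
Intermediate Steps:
P = 431378
((-1119679 + 18984)/(P + 346612) - 1*(-1822418)) - 4087281 = ((-1119679 + 18984)/(431378 + 346612) - 1*(-1822418)) - 4087281 = (-1100695/777990 + 1822418) - 4087281 = (-1100695*1/777990 + 1822418) - 4087281 = (-220139/155598 + 1822418) - 4087281 = 283564375825/155598 - 4087281 = -352408373213/155598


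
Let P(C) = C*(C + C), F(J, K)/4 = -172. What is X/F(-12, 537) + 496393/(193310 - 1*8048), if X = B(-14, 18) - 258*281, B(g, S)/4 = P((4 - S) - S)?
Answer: 3063744139/31865064 ≈ 96.147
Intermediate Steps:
F(J, K) = -688 (F(J, K) = 4*(-172) = -688)
P(C) = 2*C**2 (P(C) = C*(2*C) = 2*C**2)
B(g, S) = 8*(4 - 2*S)**2 (B(g, S) = 4*(2*((4 - S) - S)**2) = 4*(2*(4 - 2*S)**2) = 8*(4 - 2*S)**2)
X = -64306 (X = 32*(-2 + 18)**2 - 258*281 = 32*16**2 - 72498 = 32*256 - 72498 = 8192 - 72498 = -64306)
X/F(-12, 537) + 496393/(193310 - 1*8048) = -64306/(-688) + 496393/(193310 - 1*8048) = -64306*(-1/688) + 496393/(193310 - 8048) = 32153/344 + 496393/185262 = 3063744139/31865064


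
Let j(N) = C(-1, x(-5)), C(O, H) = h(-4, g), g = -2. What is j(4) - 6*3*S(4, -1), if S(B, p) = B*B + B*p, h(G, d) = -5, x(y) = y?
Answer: -221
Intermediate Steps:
S(B, p) = B² + B*p
C(O, H) = -5
j(N) = -5
j(4) - 6*3*S(4, -1) = -5 - 6*3*4*(4 - 1) = -5 - 18*4*3 = -5 - 18*12 = -5 - 1*216 = -5 - 216 = -221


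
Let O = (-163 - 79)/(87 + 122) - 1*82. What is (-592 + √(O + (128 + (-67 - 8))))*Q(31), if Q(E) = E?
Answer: -18352 + 31*I*√10887/19 ≈ -18352.0 + 170.24*I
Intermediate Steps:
O = -1580/19 (O = -242/209 - 82 = -242*1/209 - 82 = -22/19 - 82 = -1580/19 ≈ -83.158)
(-592 + √(O + (128 + (-67 - 8))))*Q(31) = (-592 + √(-1580/19 + (128 + (-67 - 8))))*31 = (-592 + √(-1580/19 + (128 - 75)))*31 = (-592 + √(-1580/19 + 53))*31 = (-592 + √(-573/19))*31 = (-592 + I*√10887/19)*31 = -18352 + 31*I*√10887/19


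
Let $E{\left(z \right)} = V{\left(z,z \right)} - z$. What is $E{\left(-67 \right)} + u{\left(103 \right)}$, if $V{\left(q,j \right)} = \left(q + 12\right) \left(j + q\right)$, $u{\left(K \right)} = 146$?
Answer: $7583$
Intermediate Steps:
$V{\left(q,j \right)} = \left(12 + q\right) \left(j + q\right)$
$E{\left(z \right)} = 2 z^{2} + 23 z$ ($E{\left(z \right)} = \left(z^{2} + 12 z + 12 z + z z\right) - z = \left(z^{2} + 12 z + 12 z + z^{2}\right) - z = \left(2 z^{2} + 24 z\right) - z = 2 z^{2} + 23 z$)
$E{\left(-67 \right)} + u{\left(103 \right)} = - 67 \left(23 + 2 \left(-67\right)\right) + 146 = - 67 \left(23 - 134\right) + 146 = \left(-67\right) \left(-111\right) + 146 = 7437 + 146 = 7583$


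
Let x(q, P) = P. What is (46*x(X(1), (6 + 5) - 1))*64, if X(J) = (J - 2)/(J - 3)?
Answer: 29440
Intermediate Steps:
X(J) = (-2 + J)/(-3 + J)
(46*x(X(1), (6 + 5) - 1))*64 = (46*((6 + 5) - 1))*64 = (46*(11 - 1))*64 = (46*10)*64 = 460*64 = 29440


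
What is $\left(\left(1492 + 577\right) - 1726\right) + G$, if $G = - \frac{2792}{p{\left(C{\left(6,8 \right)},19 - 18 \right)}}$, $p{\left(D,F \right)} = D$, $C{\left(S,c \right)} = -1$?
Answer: $3135$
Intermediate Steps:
$G = 2792$ ($G = - \frac{2792}{-1} = \left(-2792\right) \left(-1\right) = 2792$)
$\left(\left(1492 + 577\right) - 1726\right) + G = \left(\left(1492 + 577\right) - 1726\right) + 2792 = \left(2069 - 1726\right) + 2792 = 343 + 2792 = 3135$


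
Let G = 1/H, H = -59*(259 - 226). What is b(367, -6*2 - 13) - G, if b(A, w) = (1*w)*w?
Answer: 1216876/1947 ≈ 625.00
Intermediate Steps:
H = -1947 (H = -59*33 = -1947)
b(A, w) = w² (b(A, w) = w*w = w²)
G = -1/1947 (G = 1/(-1947) = -1/1947 ≈ -0.00051361)
b(367, -6*2 - 13) - G = (-6*2 - 13)² - 1*(-1/1947) = (-12 - 13)² + 1/1947 = (-25)² + 1/1947 = 625 + 1/1947 = 1216876/1947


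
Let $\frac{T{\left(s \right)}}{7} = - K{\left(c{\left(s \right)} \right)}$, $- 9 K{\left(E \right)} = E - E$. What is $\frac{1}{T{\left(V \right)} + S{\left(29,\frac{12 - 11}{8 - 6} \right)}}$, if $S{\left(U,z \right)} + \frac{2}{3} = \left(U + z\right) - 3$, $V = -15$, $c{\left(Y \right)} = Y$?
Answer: $\frac{6}{155} \approx 0.03871$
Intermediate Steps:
$K{\left(E \right)} = 0$ ($K{\left(E \right)} = - \frac{E - E}{9} = \left(- \frac{1}{9}\right) 0 = 0$)
$S{\left(U,z \right)} = - \frac{11}{3} + U + z$ ($S{\left(U,z \right)} = - \frac{2}{3} - \left(3 - U - z\right) = - \frac{2}{3} + \left(-3 + U + z\right) = - \frac{11}{3} + U + z$)
$T{\left(s \right)} = 0$ ($T{\left(s \right)} = 7 \left(\left(-1\right) 0\right) = 7 \cdot 0 = 0$)
$\frac{1}{T{\left(V \right)} + S{\left(29,\frac{12 - 11}{8 - 6} \right)}} = \frac{1}{0 + \left(- \frac{11}{3} + 29 + \frac{12 - 11}{8 - 6}\right)} = \frac{1}{0 + \left(- \frac{11}{3} + 29 + 1 \cdot \frac{1}{2}\right)} = \frac{1}{0 + \left(- \frac{11}{3} + 29 + \frac{1}{2}\right)} = \frac{1}{0 + \frac{155}{6}} = \frac{1}{\frac{155}{6}} = \frac{6}{155}$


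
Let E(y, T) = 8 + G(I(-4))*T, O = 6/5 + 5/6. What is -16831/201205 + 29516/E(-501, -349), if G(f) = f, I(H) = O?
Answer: -178517279119/4235164045 ≈ -42.151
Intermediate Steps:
O = 61/30 (O = 6*(⅕) + 5*(⅙) = 6/5 + ⅚ = 61/30 ≈ 2.0333)
I(H) = 61/30
E(y, T) = 8 + 61*T/30
-16831/201205 + 29516/E(-501, -349) = -16831/201205 + 29516/(8 + (61/30)*(-349)) = -16831*1/201205 + 29516/(8 - 21289/30) = -16831/201205 + 29516/(-21049/30) = -16831/201205 + 29516*(-30/21049) = -16831/201205 - 885480/21049 = -178517279119/4235164045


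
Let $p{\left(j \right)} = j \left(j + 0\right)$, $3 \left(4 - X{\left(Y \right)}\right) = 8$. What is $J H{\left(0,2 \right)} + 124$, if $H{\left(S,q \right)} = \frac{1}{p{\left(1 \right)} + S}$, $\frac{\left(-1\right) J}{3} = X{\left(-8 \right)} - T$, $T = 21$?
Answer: $183$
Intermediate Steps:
$X{\left(Y \right)} = \frac{4}{3}$ ($X{\left(Y \right)} = 4 - \frac{8}{3} = \frac{4}{3}$)
$J = 59$ ($J = - 3 \left(\frac{4}{3} - 21\right) = \left(-3\right) \left(- \frac{59}{3}\right) = 59$)
$p{\left(j \right)} = j^{2}$ ($p{\left(j \right)} = j j = j^{2}$)
$H{\left(S,q \right)} = \frac{1}{1 + S}$ ($H{\left(S,q \right)} = \frac{1}{1^{2} + S} = \frac{1}{1 + S}$)
$J H{\left(0,2 \right)} + 124 = \frac{59}{1 + 0} + 124 = \frac{59}{1} + 124 = 59 \cdot 1 + 124 = 59 + 124 = 183$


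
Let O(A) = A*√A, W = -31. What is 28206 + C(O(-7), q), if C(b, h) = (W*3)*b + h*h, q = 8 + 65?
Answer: 33535 + 651*I*√7 ≈ 33535.0 + 1722.4*I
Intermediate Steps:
O(A) = A^(3/2)
q = 73
C(b, h) = h² - 93*b (C(b, h) = (-31*3)*b + h*h = -93*b + h² = h² - 93*b)
28206 + C(O(-7), q) = 28206 + (73² - (-651)*I*√7) = 28206 + (5329 - (-651)*I*√7) = 28206 + (5329 + 651*I*√7) = 33535 + 651*I*√7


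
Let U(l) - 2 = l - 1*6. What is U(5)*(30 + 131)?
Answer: 161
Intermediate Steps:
U(l) = -4 + l (U(l) = 2 + (l - 1*6) = 2 + (l - 6) = 2 + (-6 + l) = -4 + l)
U(5)*(30 + 131) = (-4 + 5)*(30 + 131) = 1*161 = 161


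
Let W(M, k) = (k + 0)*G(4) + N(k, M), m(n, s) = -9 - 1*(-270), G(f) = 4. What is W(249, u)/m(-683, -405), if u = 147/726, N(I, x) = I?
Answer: 245/63162 ≈ 0.0038789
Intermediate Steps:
u = 49/242 (u = 147*(1/726) = 49/242 ≈ 0.20248)
m(n, s) = 261 (m(n, s) = -9 + 270 = 261)
W(M, k) = 5*k (W(M, k) = (k + 0)*4 + k = k*4 + k = 4*k + k = 5*k)
W(249, u)/m(-683, -405) = (5*(49/242))/261 = (245/242)*(1/261) = 245/63162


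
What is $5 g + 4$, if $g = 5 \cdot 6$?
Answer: $154$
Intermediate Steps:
$g = 30$
$5 g + 4 = 5 \cdot 30 + 4 = 150 + 4 = 154$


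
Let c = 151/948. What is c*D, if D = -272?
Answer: -10268/237 ≈ -43.325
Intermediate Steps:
c = 151/948 (c = 151*(1/948) = 151/948 ≈ 0.15928)
c*D = (151/948)*(-272) = -10268/237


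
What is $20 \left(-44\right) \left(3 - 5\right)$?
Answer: $1760$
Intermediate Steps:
$20 \left(-44\right) \left(3 - 5\right) = - 880 \left(3 - 5\right) = \left(-880\right) \left(-2\right) = 1760$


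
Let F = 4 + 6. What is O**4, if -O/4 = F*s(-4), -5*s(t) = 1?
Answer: 4096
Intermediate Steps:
s(t) = -1/5 (s(t) = -1/5*1 = -1/5)
F = 10
O = 8 (O = -40*(-1)/5 = -4*(-2) = 8)
O**4 = 8**4 = 4096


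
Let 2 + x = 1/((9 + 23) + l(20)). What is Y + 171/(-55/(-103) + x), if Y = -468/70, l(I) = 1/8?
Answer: -55772319/443135 ≈ -125.86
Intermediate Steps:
l(I) = 1/8
x = -506/257 (x = -2 + 1/((9 + 23) + 1/8) = -2 + 1/(32 + 1/8) = -2 + 1/(257/8) = -2 + 8/257 = -506/257 ≈ -1.9689)
Y = -234/35 (Y = -468*1/70 = -234/35 ≈ -6.6857)
Y + 171/(-55/(-103) + x) = -234/35 + 171/(-55/(-103) - 506/257) = -234/35 + 171/(-55*(-1/103) - 506/257) = -234/35 + 171/(55/103 - 506/257) = -234/35 + 171/(-37983/26471) = -234/35 - 26471/37983*171 = -234/35 - 1508847/12661 = -55772319/443135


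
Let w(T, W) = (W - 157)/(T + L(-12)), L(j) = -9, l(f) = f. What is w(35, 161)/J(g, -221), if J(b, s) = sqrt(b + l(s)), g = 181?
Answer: -I*sqrt(10)/130 ≈ -0.024325*I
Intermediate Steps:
J(b, s) = sqrt(b + s)
w(T, W) = (-157 + W)/(-9 + T) (w(T, W) = (W - 157)/(T - 9) = (-157 + W)/(-9 + T))
w(35, 161)/J(g, -221) = ((-157 + 161)/(-9 + 35))/(sqrt(181 - 221)) = (4/26)/(sqrt(-40)) = ((1/26)*4)/((2*I*sqrt(10))) = 2*(-I*sqrt(10)/20)/13 = -I*sqrt(10)/130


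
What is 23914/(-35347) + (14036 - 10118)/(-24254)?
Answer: -359249851/428653069 ≈ -0.83809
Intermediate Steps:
23914/(-35347) + (14036 - 10118)/(-24254) = 23914*(-1/35347) + 3918*(-1/24254) = -23914/35347 - 1959/12127 = -359249851/428653069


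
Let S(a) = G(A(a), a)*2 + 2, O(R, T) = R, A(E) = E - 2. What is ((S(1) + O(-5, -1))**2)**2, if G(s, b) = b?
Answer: 1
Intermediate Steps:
A(E) = -2 + E
S(a) = 2 + 2*a (S(a) = a*2 + 2 = 2*a + 2 = 2 + 2*a)
((S(1) + O(-5, -1))**2)**2 = (((2 + 2*1) - 5)**2)**2 = (((2 + 2) - 5)**2)**2 = ((4 - 5)**2)**2 = ((-1)**2)**2 = 1**2 = 1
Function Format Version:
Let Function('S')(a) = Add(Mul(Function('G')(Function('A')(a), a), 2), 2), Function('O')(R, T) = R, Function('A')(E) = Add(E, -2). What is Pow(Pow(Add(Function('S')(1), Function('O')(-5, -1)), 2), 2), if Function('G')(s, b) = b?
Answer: 1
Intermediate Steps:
Function('A')(E) = Add(-2, E)
Function('S')(a) = Add(2, Mul(2, a)) (Function('S')(a) = Add(Mul(a, 2), 2) = Add(Mul(2, a), 2) = Add(2, Mul(2, a)))
Pow(Pow(Add(Function('S')(1), Function('O')(-5, -1)), 2), 2) = Pow(Pow(Add(Add(2, Mul(2, 1)), -5), 2), 2) = Pow(Pow(Add(Add(2, 2), -5), 2), 2) = Pow(Pow(Add(4, -5), 2), 2) = Pow(Pow(-1, 2), 2) = Pow(1, 2) = 1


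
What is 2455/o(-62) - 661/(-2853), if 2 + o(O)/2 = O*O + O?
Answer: 266695/479304 ≈ 0.55642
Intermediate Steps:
o(O) = -4 + 2*O + 2*O² (o(O) = -4 + 2*(O*O + O) = -4 + 2*(O² + O) = -4 + 2*(O + O²) = -4 + (2*O + 2*O²) = -4 + 2*O + 2*O²)
2455/o(-62) - 661/(-2853) = 2455/(-4 + 2*(-62) + 2*(-62)²) - 661/(-2853) = 2455/(-4 - 124 + 2*3844) - 661*(-1/2853) = 2455/(-4 - 124 + 7688) + 661/2853 = 2455/7560 + 661/2853 = 2455*(1/7560) + 661/2853 = 491/1512 + 661/2853 = 266695/479304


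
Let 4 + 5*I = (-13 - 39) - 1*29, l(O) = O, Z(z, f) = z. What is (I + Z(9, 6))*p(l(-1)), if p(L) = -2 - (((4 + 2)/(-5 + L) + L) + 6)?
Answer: 48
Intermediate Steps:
I = -17 (I = -⅘ + ((-13 - 39) - 1*29)/5 = -⅘ + (-52 - 29)/5 = -⅘ + (⅕)*(-81) = -⅘ - 81/5 = -17)
p(L) = -8 - L - 6/(-5 + L) (p(L) = -2 - ((6/(-5 + L) + L) + 6) = -2 - ((L + 6/(-5 + L)) + 6) = -2 - (6 + L + 6/(-5 + L)) = -2 + (-6 - L - 6/(-5 + L)) = -8 - L - 6/(-5 + L))
(I + Z(9, 6))*p(l(-1)) = (-17 + 9)*((34 - 1*(-1)² - 3*(-1))/(-5 - 1)) = -8*(34 - 1*1 + 3)/(-6) = -(-4)*(34 - 1 + 3)/3 = -(-4)*36/3 = -8*(-6) = 48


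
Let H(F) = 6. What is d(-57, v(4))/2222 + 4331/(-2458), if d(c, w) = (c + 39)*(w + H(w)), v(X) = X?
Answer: -5032961/2730838 ≈ -1.8430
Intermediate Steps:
d(c, w) = (6 + w)*(39 + c) (d(c, w) = (c + 39)*(w + 6) = (39 + c)*(6 + w) = (6 + w)*(39 + c))
d(-57, v(4))/2222 + 4331/(-2458) = (234 + 6*(-57) + 39*4 - 57*4)/2222 + 4331/(-2458) = (234 - 342 + 156 - 228)*(1/2222) + 4331*(-1/2458) = -180*1/2222 - 4331/2458 = -90/1111 - 4331/2458 = -5032961/2730838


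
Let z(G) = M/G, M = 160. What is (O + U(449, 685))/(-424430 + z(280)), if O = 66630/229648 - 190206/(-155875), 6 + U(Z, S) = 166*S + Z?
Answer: -14302114612886583/53175632850146000 ≈ -0.26896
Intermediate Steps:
U(Z, S) = -6 + Z + 166*S (U(Z, S) = -6 + (166*S + Z) = -6 + (Z + 166*S) = -6 + Z + 166*S)
z(G) = 160/G
O = 27033189369/17898191000 (O = 66630*(1/229648) - 190206*(-1/155875) = 33315/114824 + 190206/155875 = 27033189369/17898191000 ≈ 1.5104)
(O + U(449, 685))/(-424430 + z(280)) = (27033189369/17898191000 + (-6 + 449 + 166*685))/(-424430 + 160/280) = (27033189369/17898191000 + (-6 + 449 + 113710))/(-424430 + 160*(1/280)) = (27033189369/17898191000 + 114153)/(-424430 + 4/7) = 2043159230412369/(17898191000*(-2971006/7)) = (2043159230412369/17898191000)*(-7/2971006) = -14302114612886583/53175632850146000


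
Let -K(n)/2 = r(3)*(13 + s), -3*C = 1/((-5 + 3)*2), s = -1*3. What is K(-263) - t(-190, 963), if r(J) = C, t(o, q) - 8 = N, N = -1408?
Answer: 4195/3 ≈ 1398.3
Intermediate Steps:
s = -3
t(o, q) = -1400 (t(o, q) = 8 - 1408 = -1400)
C = 1/12 (C = -1/(3*(-5 + 3)*2) = -1/(3*(-2)*2) = -(-1)/(6*2) = -1/3*(-1/4) = 1/12 ≈ 0.083333)
r(J) = 1/12
K(n) = -5/3 (K(n) = -(13 - 3)/6 = -10/6 = -2*5/6 = -5/3)
K(-263) - t(-190, 963) = -5/3 - 1*(-1400) = -5/3 + 1400 = 4195/3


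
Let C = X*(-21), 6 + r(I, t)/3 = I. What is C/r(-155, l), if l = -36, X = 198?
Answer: 198/23 ≈ 8.6087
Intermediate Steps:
r(I, t) = -18 + 3*I
C = -4158 (C = 198*(-21) = -4158)
C/r(-155, l) = -4158/(-18 + 3*(-155)) = -4158/(-18 - 465) = -4158/(-483) = -4158*(-1/483) = 198/23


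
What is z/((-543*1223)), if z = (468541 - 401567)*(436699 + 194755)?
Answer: -42291000196/664089 ≈ -63683.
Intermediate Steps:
z = 42291000196 (z = 66974*631454 = 42291000196)
z/((-543*1223)) = 42291000196/((-543*1223)) = 42291000196/(-664089) = 42291000196*(-1/664089) = -42291000196/664089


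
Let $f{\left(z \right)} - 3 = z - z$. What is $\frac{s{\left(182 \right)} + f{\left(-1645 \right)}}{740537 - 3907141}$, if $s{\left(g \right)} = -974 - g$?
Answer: $\frac{1153}{3166604} \approx 0.00036411$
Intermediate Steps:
$f{\left(z \right)} = 3$ ($f{\left(z \right)} = 3 + \left(z - z\right) = 3 + 0 = 3$)
$\frac{s{\left(182 \right)} + f{\left(-1645 \right)}}{740537 - 3907141} = \frac{\left(-974 - 182\right) + 3}{740537 - 3907141} = \frac{\left(-974 - 182\right) + 3}{-3166604} = \left(-1156 + 3\right) \left(- \frac{1}{3166604}\right) = \left(-1153\right) \left(- \frac{1}{3166604}\right) = \frac{1153}{3166604}$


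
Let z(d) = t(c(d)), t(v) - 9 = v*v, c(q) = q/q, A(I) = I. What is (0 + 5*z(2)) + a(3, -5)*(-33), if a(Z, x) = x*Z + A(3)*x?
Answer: 1040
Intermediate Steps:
c(q) = 1
t(v) = 9 + v**2 (t(v) = 9 + v*v = 9 + v**2)
z(d) = 10 (z(d) = 9 + 1**2 = 9 + 1 = 10)
a(Z, x) = 3*x + Z*x (a(Z, x) = x*Z + 3*x = Z*x + 3*x = 3*x + Z*x)
(0 + 5*z(2)) + a(3, -5)*(-33) = (0 + 5*10) - 5*(3 + 3)*(-33) = (0 + 50) - 5*6*(-33) = 50 - 30*(-33) = 50 + 990 = 1040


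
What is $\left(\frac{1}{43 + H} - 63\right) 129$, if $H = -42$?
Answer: $-7998$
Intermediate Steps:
$\left(\frac{1}{43 + H} - 63\right) 129 = \left(\frac{1}{43 - 42} - 63\right) 129 = \left(1^{-1} - 63\right) 129 = \left(1 - 63\right) 129 = \left(-62\right) 129 = -7998$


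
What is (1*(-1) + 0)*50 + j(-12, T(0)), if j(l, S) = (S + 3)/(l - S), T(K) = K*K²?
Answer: -201/4 ≈ -50.250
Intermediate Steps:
T(K) = K³
j(l, S) = (3 + S)/(l - S)
(1*(-1) + 0)*50 + j(-12, T(0)) = (1*(-1) + 0)*50 + (3 + 0³)/(-12 - 1*0³) = (-1 + 0)*50 + (3 + 0)/(-12 - 1*0) = -1*50 + 3/(-12 + 0) = -50 + 3/(-12) = -50 - 1/12*3 = -50 - ¼ = -201/4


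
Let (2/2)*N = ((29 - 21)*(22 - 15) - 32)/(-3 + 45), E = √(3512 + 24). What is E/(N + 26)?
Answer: 14*√221/93 ≈ 2.2379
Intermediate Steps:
E = 4*√221 (E = √3536 = 4*√221 ≈ 59.464)
N = 4/7 (N = ((29 - 21)*(22 - 15) - 32)/(-3 + 45) = (8*7 - 32)/42 = (56 - 32)*(1/42) = 24*(1/42) = 4/7 ≈ 0.57143)
E/(N + 26) = (4*√221)/(4/7 + 26) = (4*√221)/(186/7) = 7*(4*√221)/186 = 14*√221/93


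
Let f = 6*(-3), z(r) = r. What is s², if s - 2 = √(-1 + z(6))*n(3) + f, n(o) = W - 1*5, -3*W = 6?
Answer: 501 + 224*√5 ≈ 1001.9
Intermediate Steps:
W = -2 (W = -⅓*6 = -2)
f = -18
n(o) = -7 (n(o) = -2 - 1*5 = -2 - 5 = -7)
s = -16 - 7*√5 (s = 2 + (√(-1 + 6)*(-7) - 18) = 2 + (√5*(-7) - 18) = 2 + (-7*√5 - 18) = 2 + (-18 - 7*√5) = -16 - 7*√5 ≈ -31.652)
s² = (-16 - 7*√5)²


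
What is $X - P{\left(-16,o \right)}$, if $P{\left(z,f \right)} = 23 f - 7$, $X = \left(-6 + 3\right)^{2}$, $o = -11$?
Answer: $269$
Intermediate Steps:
$X = 9$ ($X = \left(-3\right)^{2} = 9$)
$P{\left(z,f \right)} = -7 + 23 f$
$X - P{\left(-16,o \right)} = 9 - \left(-7 + 23 \left(-11\right)\right) = 9 - \left(-7 - 253\right) = 9 - -260 = 9 + 260 = 269$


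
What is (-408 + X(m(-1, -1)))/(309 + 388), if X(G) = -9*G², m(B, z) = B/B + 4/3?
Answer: -457/697 ≈ -0.65567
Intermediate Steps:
m(B, z) = 7/3 (m(B, z) = 1 + 4*(⅓) = 1 + 4/3 = 7/3)
(-408 + X(m(-1, -1)))/(309 + 388) = (-408 - 9*(7/3)²)/(309 + 388) = (-408 - 9*49/9)/697 = (-408 - 49)*(1/697) = -457*1/697 = -457/697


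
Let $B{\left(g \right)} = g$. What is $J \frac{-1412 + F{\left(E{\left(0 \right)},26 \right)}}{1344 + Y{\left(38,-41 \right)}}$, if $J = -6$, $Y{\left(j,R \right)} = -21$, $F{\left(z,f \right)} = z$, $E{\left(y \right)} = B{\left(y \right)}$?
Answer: $\frac{2824}{441} \approx 6.4036$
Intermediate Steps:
$E{\left(y \right)} = y$
$J \frac{-1412 + F{\left(E{\left(0 \right)},26 \right)}}{1344 + Y{\left(38,-41 \right)}} = - 6 \frac{-1412 + 0}{1344 - 21} = - 6 \left(- \frac{1412}{1323}\right) = - 6 \left(\left(-1412\right) \frac{1}{1323}\right) = \left(-6\right) \left(- \frac{1412}{1323}\right) = \frac{2824}{441}$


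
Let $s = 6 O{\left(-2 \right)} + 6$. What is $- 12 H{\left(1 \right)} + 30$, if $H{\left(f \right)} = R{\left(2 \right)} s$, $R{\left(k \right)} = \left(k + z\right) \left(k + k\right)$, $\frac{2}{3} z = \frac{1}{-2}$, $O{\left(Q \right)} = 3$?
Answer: $-1410$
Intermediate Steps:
$z = - \frac{3}{4}$ ($z = \frac{3}{2 \left(-2\right)} = \frac{3}{2} \left(- \frac{1}{2}\right) = - \frac{3}{4} \approx -0.75$)
$R{\left(k \right)} = 2 k \left(- \frac{3}{4} + k\right)$ ($R{\left(k \right)} = \left(k - \frac{3}{4}\right) \left(k + k\right) = \left(- \frac{3}{4} + k\right) 2 k = 2 k \left(- \frac{3}{4} + k\right)$)
$s = 24$ ($s = 6 \cdot 3 + 6 = 18 + 6 = 24$)
$H{\left(f \right)} = 120$ ($H{\left(f \right)} = \frac{1}{2} \cdot 2 \left(-3 + 4 \cdot 2\right) 24 = \frac{1}{2} \cdot 2 \left(-3 + 8\right) 24 = \frac{1}{2} \cdot 2 \cdot 5 \cdot 24 = 5 \cdot 24 = 120$)
$- 12 H{\left(1 \right)} + 30 = \left(-12\right) 120 + 30 = -1440 + 30 = -1410$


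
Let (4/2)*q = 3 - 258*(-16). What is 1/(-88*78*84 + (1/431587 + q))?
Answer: -863174/495902526325 ≈ -1.7406e-6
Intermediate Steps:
q = 4131/2 (q = (3 - 258*(-16))/2 = (3 + 4128)/2 = (½)*4131 = 4131/2 ≈ 2065.5)
1/(-88*78*84 + (1/431587 + q)) = 1/(-88*78*84 + (1/431587 + 4131/2)) = 1/(-6864*84 + (1/431587 + 4131/2)) = 1/(-576576 + 1782885899/863174) = 1/(-495902526325/863174) = -863174/495902526325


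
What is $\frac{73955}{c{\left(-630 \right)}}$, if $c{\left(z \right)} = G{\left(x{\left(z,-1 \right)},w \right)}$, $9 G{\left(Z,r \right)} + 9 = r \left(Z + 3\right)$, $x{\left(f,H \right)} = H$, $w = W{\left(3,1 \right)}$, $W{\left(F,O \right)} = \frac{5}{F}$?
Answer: $- \frac{1996785}{17} \approx -1.1746 \cdot 10^{5}$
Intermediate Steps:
$w = \frac{5}{3} \approx 1.6667$
$G{\left(Z,r \right)} = -1 + \frac{r \left(3 + Z\right)}{9}$ ($G{\left(Z,r \right)} = -1 + \frac{r \left(Z + 3\right)}{9} = -1 + \frac{r \left(3 + Z\right)}{9}$)
$c{\left(z \right)} = - \frac{17}{27}$ ($c{\left(z \right)} = -1 + \frac{1}{3} \cdot \frac{5}{3} + \frac{1}{9} \left(-1\right) \frac{5}{3} = -1 + \frac{5}{9} - \frac{5}{27} = - \frac{17}{27}$)
$\frac{73955}{c{\left(-630 \right)}} = \frac{73955}{- \frac{17}{27}} = 73955 \left(- \frac{27}{17}\right) = - \frac{1996785}{17}$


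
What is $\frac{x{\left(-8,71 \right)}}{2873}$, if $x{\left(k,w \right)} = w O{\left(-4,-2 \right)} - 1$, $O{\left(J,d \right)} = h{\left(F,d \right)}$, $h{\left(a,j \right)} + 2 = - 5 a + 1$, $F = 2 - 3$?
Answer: $\frac{283}{2873} \approx 0.098503$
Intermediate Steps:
$F = -1$
$h{\left(a,j \right)} = -1 - 5 a$ ($h{\left(a,j \right)} = -2 - \left(-1 + 5 a\right) = -1 - 5 a$)
$O{\left(J,d \right)} = 4$ ($O{\left(J,d \right)} = -1 - -5 = -1 + 5 = 4$)
$x{\left(k,w \right)} = -1 + 4 w$ ($x{\left(k,w \right)} = w 4 - 1 = 4 w - 1 = -1 + 4 w$)
$\frac{x{\left(-8,71 \right)}}{2873} = \frac{-1 + 4 \cdot 71}{2873} = \left(-1 + 284\right) \frac{1}{2873} = 283 \cdot \frac{1}{2873} = \frac{283}{2873}$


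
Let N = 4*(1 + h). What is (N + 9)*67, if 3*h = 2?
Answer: 3149/3 ≈ 1049.7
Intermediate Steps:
h = ⅔ (h = (⅓)*2 = ⅔ ≈ 0.66667)
N = 20/3 (N = 4*(1 + ⅔) = 4*(5/3) = 20/3 ≈ 6.6667)
(N + 9)*67 = (20/3 + 9)*67 = (47/3)*67 = 3149/3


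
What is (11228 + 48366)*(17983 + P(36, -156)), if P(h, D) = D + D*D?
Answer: 2512661822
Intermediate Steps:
P(h, D) = D + D²
(11228 + 48366)*(17983 + P(36, -156)) = (11228 + 48366)*(17983 - 156*(1 - 156)) = 59594*(17983 - 156*(-155)) = 59594*(17983 + 24180) = 59594*42163 = 2512661822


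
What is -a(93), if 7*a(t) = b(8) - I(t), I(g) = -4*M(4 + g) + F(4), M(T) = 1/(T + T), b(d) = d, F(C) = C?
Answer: -390/679 ≈ -0.57437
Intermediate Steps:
M(T) = 1/(2*T)
I(g) = 4 - 2/(4 + g) (I(g) = -2/(4 + g) + 4 = 4 - 2/(4 + g))
a(t) = 8/7 - 2*(7 + 2*t)/(7*(4 + t)) (a(t) = (8 - 2*(7 + 2*t)/(4 + t))/7 = 8/7 - 2*(7 + 2*t)/(7*(4 + t)))
-a(93) = -2*(9 + 2*93)/(7*(4 + 93)) = -2*(9 + 186)/(7*97) = -2*195/(7*97) = -1*390/679 = -390/679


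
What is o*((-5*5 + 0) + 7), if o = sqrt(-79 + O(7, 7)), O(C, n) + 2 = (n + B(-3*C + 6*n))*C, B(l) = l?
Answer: -18*sqrt(115) ≈ -193.03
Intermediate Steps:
O(C, n) = -2 + C*(-3*C + 7*n) (O(C, n) = -2 + (n + (-3*C + 6*n))*C = -2 + (-3*C + 7*n)*C = -2 + C*(-3*C + 7*n))
o = sqrt(115) (o = sqrt(-79 + (-2 - 3*7**2 + 7*7*7)) = sqrt(-79 + (-2 - 3*49 + 343)) = sqrt(-79 + (-2 - 147 + 343)) = sqrt(-79 + 194) = sqrt(115) ≈ 10.724)
o*((-5*5 + 0) + 7) = sqrt(115)*((-5*5 + 0) + 7) = sqrt(115)*((-25 + 0) + 7) = sqrt(115)*(-25 + 7) = sqrt(115)*(-18) = -18*sqrt(115)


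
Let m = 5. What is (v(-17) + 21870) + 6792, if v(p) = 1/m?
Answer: 143311/5 ≈ 28662.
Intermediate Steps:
v(p) = ⅕ (v(p) = 1/5 = ⅕)
(v(-17) + 21870) + 6792 = (⅕ + 21870) + 6792 = 109351/5 + 6792 = 143311/5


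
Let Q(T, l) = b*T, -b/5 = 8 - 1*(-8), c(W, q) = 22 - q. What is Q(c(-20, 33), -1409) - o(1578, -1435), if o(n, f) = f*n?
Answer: 2265310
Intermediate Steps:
b = -80 (b = -5*(8 - 1*(-8)) = -5*(8 + 8) = -5*16 = -80)
Q(T, l) = -80*T
Q(c(-20, 33), -1409) - o(1578, -1435) = -80*(22 - 1*33) - (-1435)*1578 = -80*(22 - 33) - 1*(-2264430) = -80*(-11) + 2264430 = 880 + 2264430 = 2265310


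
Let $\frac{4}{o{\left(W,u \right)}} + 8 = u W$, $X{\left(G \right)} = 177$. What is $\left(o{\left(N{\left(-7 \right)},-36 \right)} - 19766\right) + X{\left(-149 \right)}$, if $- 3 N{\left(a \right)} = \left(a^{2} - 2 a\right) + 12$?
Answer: $- \frac{4368346}{223} \approx -19589.0$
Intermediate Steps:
$N{\left(a \right)} = -4 - \frac{a^{2}}{3} + \frac{2 a}{3}$ ($N{\left(a \right)} = - \frac{\left(a^{2} - 2 a\right) + 12}{3} = - \frac{12 + a^{2} - 2 a}{3} = -4 - \frac{a^{2}}{3} + \frac{2 a}{3}$)
$o{\left(W,u \right)} = \frac{4}{-8 + W u}$ ($o{\left(W,u \right)} = \frac{4}{-8 + u W} = \frac{4}{-8 + W u}$)
$\left(o{\left(N{\left(-7 \right)},-36 \right)} - 19766\right) + X{\left(-149 \right)} = \left(\frac{4}{-8 + \left(-4 - \frac{\left(-7\right)^{2}}{3} + \frac{2}{3} \left(-7\right)\right) \left(-36\right)} - 19766\right) + 177 = \left(\frac{4}{-8 + \left(-4 - \frac{49}{3} - \frac{14}{3}\right) \left(-36\right)} - 19766\right) + 177 = \left(\frac{4}{-8 - -900} - 19766\right) + 177 = \left(\frac{4}{-8 + 900} - 19766\right) + 177 = \left(\frac{4}{892} - 19766\right) + 177 = \left(4 \cdot \frac{1}{892} - 19766\right) + 177 = \left(\frac{1}{223} - 19766\right) + 177 = - \frac{4407817}{223} + 177 = - \frac{4368346}{223}$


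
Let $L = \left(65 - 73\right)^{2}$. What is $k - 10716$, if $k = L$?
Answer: $-10652$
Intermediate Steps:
$L = 64$ ($L = \left(-8\right)^{2} = 64$)
$k = 64$
$k - 10716 = 64 - 10716 = -10652$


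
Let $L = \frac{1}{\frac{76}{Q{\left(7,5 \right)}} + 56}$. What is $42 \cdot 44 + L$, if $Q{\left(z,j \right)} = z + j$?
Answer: $\frac{345579}{187} \approx 1848.0$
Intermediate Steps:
$Q{\left(z,j \right)} = j + z$
$L = \frac{3}{187}$ ($L = \frac{1}{\frac{76}{5 + 7} + 56} = \frac{1}{\frac{76}{12} + 56} = \frac{1}{76 \cdot \frac{1}{12} + 56} = \frac{1}{\frac{19}{3} + 56} = \frac{1}{\frac{187}{3}} = \frac{3}{187} \approx 0.016043$)
$42 \cdot 44 + L = 42 \cdot 44 + \frac{3}{187} = 1848 + \frac{3}{187} = \frac{345579}{187}$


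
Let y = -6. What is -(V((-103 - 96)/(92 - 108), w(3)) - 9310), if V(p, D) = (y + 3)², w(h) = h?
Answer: 9301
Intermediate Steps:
V(p, D) = 9 (V(p, D) = (-6 + 3)² = (-3)² = 9)
-(V((-103 - 96)/(92 - 108), w(3)) - 9310) = -(9 - 9310) = -1*(-9301) = 9301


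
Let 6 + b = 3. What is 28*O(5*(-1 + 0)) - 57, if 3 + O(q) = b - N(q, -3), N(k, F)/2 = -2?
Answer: -113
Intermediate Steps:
N(k, F) = -4 (N(k, F) = 2*(-2) = -4)
b = -3 (b = -6 + 3 = -3)
O(q) = -2 (O(q) = -3 + (-3 - 1*(-4)) = -3 + (-3 + 4) = -3 + 1 = -2)
28*O(5*(-1 + 0)) - 57 = 28*(-2) - 57 = -56 - 57 = -113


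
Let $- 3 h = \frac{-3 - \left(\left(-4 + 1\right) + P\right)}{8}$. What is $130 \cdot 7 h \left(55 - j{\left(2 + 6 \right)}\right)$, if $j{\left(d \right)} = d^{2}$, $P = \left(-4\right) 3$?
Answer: $4095$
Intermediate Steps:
$P = -12$
$h = - \frac{1}{2}$ ($h = - \frac{\left(-3 - \left(\left(-4 + 1\right) - 12\right)\right) \frac{1}{8}}{3} = - \frac{\left(-3 - \left(-3 - 12\right)\right) \frac{1}{8}}{3} = - \frac{\left(-3 - -15\right) \frac{1}{8}}{3} = - \frac{\left(-3 + 15\right) \frac{1}{8}}{3} = - \frac{12 \cdot \frac{1}{8}}{3} = \left(- \frac{1}{3}\right) \frac{3}{2} = - \frac{1}{2} \approx -0.5$)
$130 \cdot 7 h \left(55 - j{\left(2 + 6 \right)}\right) = 130 \cdot 7 \left(- \frac{1}{2}\right) \left(55 - \left(2 + 6\right)^{2}\right) = 130 \left(- \frac{7}{2}\right) \left(55 - 8^{2}\right) = - 455 \left(55 - 64\right) = \left(-455\right) \left(-9\right) = 4095$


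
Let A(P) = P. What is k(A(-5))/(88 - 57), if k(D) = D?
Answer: -5/31 ≈ -0.16129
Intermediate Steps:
k(A(-5))/(88 - 57) = -5/(88 - 57) = -5/31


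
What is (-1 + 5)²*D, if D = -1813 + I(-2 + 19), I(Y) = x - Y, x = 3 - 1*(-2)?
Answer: -29200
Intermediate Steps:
x = 5 (x = 3 + 2 = 5)
I(Y) = 5 - Y
D = -1825 (D = -1813 + (5 - (-2 + 19)) = -1813 + (5 - 1*17) = -1813 + (5 - 17) = -1813 - 12 = -1825)
(-1 + 5)²*D = (-1 + 5)²*(-1825) = 4²*(-1825) = 16*(-1825) = -29200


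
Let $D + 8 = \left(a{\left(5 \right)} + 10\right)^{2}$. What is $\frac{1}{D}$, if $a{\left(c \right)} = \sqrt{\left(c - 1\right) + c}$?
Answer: $\frac{1}{161} \approx 0.0062112$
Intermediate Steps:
$a{\left(c \right)} = \sqrt{-1 + 2 c}$ ($a{\left(c \right)} = \sqrt{\left(-1 + c\right) + c} = \sqrt{-1 + 2 c}$)
$D = 161$ ($D = -8 + \left(\sqrt{-1 + 2 \cdot 5} + 10\right)^{2} = -8 + \left(\sqrt{-1 + 10} + 10\right)^{2} = -8 + \left(\sqrt{9} + 10\right)^{2} = -8 + \left(3 + 10\right)^{2} = -8 + 13^{2} = -8 + 169 = 161$)
$\frac{1}{D} = \frac{1}{161}$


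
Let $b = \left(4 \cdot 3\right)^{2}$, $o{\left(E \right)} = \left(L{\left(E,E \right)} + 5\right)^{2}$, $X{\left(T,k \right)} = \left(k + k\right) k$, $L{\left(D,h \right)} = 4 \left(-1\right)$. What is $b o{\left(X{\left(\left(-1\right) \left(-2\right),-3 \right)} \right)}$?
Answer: $144$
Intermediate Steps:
$L{\left(D,h \right)} = -4$
$X{\left(T,k \right)} = 2 k^{2}$ ($X{\left(T,k \right)} = 2 k k = 2 k^{2}$)
$o{\left(E \right)} = 1$ ($o{\left(E \right)} = \left(-4 + 5\right)^{2} = 1^{2} = 1$)
$b = 144$ ($b = 12^{2} = 144$)
$b o{\left(X{\left(\left(-1\right) \left(-2\right),-3 \right)} \right)} = 144 \cdot 1 = 144$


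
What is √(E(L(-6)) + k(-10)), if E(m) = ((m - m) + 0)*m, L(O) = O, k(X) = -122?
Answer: I*√122 ≈ 11.045*I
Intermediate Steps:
E(m) = 0 (E(m) = (0 + 0)*m = 0*m = 0)
√(E(L(-6)) + k(-10)) = √(0 - 122) = √(-122) = I*√122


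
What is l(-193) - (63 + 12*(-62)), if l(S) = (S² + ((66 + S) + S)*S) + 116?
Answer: 99806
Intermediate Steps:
l(S) = 116 + S² + S*(66 + 2*S) (l(S) = (S² + (66 + 2*S)*S) + 116 = (S² + S*(66 + 2*S)) + 116 = 116 + S² + S*(66 + 2*S))
l(-193) - (63 + 12*(-62)) = (116 + 3*(-193)² + 66*(-193)) - (63 + 12*(-62)) = (116 + 3*37249 - 12738) - (63 - 744) = (116 + 111747 - 12738) - 1*(-681) = 99125 + 681 = 99806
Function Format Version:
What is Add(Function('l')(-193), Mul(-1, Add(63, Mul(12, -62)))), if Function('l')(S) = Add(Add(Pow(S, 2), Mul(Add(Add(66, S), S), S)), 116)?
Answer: 99806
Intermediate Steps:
Function('l')(S) = Add(116, Pow(S, 2), Mul(S, Add(66, Mul(2, S)))) (Function('l')(S) = Add(Add(Pow(S, 2), Mul(Add(66, Mul(2, S)), S)), 116) = Add(Add(Pow(S, 2), Mul(S, Add(66, Mul(2, S)))), 116) = Add(116, Pow(S, 2), Mul(S, Add(66, Mul(2, S)))))
Add(Function('l')(-193), Mul(-1, Add(63, Mul(12, -62)))) = Add(Add(116, Mul(3, Pow(-193, 2)), Mul(66, -193)), Mul(-1, Add(63, Mul(12, -62)))) = Add(Add(116, Mul(3, 37249), -12738), Mul(-1, Add(63, -744))) = Add(Add(116, 111747, -12738), Mul(-1, -681)) = Add(99125, 681) = 99806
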